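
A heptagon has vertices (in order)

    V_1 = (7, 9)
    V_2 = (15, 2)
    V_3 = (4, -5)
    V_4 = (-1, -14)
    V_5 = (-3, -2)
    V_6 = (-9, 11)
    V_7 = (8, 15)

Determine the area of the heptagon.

306

Apply Gauss's area formula: 2A = Σ (x_i·y_{i+1} − x_{i+1}·y_i), indices taken mod 7.
Σ = (-121) + (-83) + (-61) + (-40) + (-51) + (-223) + (-33) = -612
Area = |Σ|/2 = 306.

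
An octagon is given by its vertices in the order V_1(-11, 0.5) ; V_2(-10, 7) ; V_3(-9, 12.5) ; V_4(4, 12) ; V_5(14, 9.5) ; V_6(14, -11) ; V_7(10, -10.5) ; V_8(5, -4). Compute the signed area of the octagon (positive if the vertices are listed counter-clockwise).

Apply the surveyor's formula: 2A = Σ (x_i·y_{i+1} − x_{i+1}·y_i), indices taken mod 8.
Σ = (-72) + (-62) + (-158) + (-130) + (-287) + (-37) + (12.5) + (-41.5) = -775
Signed area = Σ/2 = -387.5 (negative ⇒ clockwise traversal).

-387.5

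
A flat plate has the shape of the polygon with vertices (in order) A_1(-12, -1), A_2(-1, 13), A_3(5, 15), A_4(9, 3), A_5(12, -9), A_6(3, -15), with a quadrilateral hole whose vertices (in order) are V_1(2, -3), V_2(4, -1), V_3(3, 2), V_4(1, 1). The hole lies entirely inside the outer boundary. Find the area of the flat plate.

396.5

Outer boundary:
A_1→A_2: (-12)(13) − (-1)(-1) = -157
A_2→A_3: (-1)(15) − (5)(13) = -80
A_3→A_4: (5)(3) − (9)(15) = -120
A_4→A_5: (9)(-9) − (12)(3) = -117
A_5→A_6: (12)(-15) − (3)(-9) = -153
A_6→A_1: (3)(-1) − (-12)(-15) = -183
Σ = -810
Area = |Σ|/2 = 405.
Hole:
Σ = (10) + (11) + (1) + (-5) = 17
Area = |Σ|/2 = 8.5.
Net area = 405 − 8.5 = 396.5.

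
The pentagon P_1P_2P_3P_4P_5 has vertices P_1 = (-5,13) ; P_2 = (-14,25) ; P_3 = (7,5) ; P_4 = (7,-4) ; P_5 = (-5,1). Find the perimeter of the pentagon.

|P_1P_2| = √((-9)² + (12)²) = √225 = 15
|P_2P_3| = √((21)² + (-20)²) = √841 = 29
|P_3P_4| = √((0)² + (-9)²) = √81 = 9
|P_4P_5| = √((-12)² + (5)²) = √169 = 13
|P_5P_1| = √((0)² + (12)²) = √144 = 12
Perimeter = 15 + 29 + 9 + 13 + 12 = 78.

78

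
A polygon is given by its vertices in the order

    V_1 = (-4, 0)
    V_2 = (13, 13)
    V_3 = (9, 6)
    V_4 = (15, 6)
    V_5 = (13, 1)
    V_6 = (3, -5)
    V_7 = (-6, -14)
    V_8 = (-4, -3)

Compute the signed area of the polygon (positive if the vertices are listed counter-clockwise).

-190

Cross-terms: -52, -39, -36, -63, -68, -72, -38, -12  ⇒  Σ = -380
Signed area = Σ/2 = -190 (negative ⇒ clockwise traversal).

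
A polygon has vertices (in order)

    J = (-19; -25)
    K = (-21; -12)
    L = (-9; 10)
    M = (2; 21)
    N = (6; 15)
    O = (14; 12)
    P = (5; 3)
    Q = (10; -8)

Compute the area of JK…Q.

774

Apply the shoelace (surveyor's) formula: 2A = Σ (x_i·y_{i+1} − x_{i+1}·y_i), indices taken mod 8.
J→K: (-19)(-12) − (-21)(-25) = -297
K→L: (-21)(10) − (-9)(-12) = -318
L→M: (-9)(21) − (2)(10) = -209
M→N: (2)(15) − (6)(21) = -96
N→O: (6)(12) − (14)(15) = -138
O→P: (14)(3) − (5)(12) = -18
P→Q: (5)(-8) − (10)(3) = -70
Q→J: (10)(-25) − (-19)(-8) = -402
Σ = -1548
Area = |Σ|/2 = 774.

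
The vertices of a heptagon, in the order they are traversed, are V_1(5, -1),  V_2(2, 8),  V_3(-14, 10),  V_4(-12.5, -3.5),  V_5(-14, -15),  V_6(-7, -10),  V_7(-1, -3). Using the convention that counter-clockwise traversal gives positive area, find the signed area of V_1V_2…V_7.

Apply Gauss's area formula: 2A = Σ (x_i·y_{i+1} − x_{i+1}·y_i), indices taken mod 7.
Cross-terms: 42, 132, 174, 138.5, 35, 11, 16  ⇒  Σ = 548.5
Signed area = Σ/2 = 274.25 (positive ⇒ counter-clockwise traversal).

274.25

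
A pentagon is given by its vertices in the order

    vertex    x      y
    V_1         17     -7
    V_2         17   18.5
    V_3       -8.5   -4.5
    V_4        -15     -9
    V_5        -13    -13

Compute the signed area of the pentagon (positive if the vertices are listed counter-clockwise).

Apply the shoelace (surveyor's) formula: 2A = Σ (x_i·y_{i+1} − x_{i+1}·y_i), indices taken mod 5.
Σ = (433.5) + (80.75) + (9) + (78) + (312) = 913.25
Signed area = Σ/2 = 456.625 (positive ⇒ counter-clockwise traversal).

456.625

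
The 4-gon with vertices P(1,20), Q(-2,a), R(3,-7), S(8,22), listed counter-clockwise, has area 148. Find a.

9

The doubled signed area Σ (x_i y_{i+1} − x_{i+1} y_i) is linear in a.
With a=0 it equals 314; the coefficient of a is -2 (from the two edges through Q).
So -2·a + 314 = 2·148 = 296 ⇒ a = 9.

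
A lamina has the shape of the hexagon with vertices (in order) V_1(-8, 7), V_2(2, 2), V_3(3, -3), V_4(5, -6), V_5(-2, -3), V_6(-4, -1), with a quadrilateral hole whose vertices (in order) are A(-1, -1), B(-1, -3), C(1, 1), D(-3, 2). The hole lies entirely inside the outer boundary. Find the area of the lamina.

52

Outer boundary:
Apply the shoelace formula: 2A = Σ (x_i·y_{i+1} − x_{i+1}·y_i), indices taken mod 6.
Σ = (-30) + (-12) + (-3) + (-27) + (-10) + (-36) = -118
Area = |Σ|/2 = 59.
Hole:
Apply Gauss's area formula: 2A = Σ (x_i·y_{i+1} − x_{i+1}·y_i), indices taken mod 4.
A→B: (-1)(-3) − (-1)(-1) = 2
B→C: (-1)(1) − (1)(-3) = 2
C→D: (1)(2) − (-3)(1) = 5
D→A: (-3)(-1) − (-1)(2) = 5
Σ = 14
Area = |Σ|/2 = 7.
Net area = 59 − 7 = 52.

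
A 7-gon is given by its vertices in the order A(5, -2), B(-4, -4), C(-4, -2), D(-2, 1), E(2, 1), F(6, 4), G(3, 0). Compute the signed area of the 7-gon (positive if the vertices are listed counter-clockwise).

Σ = (-28) + (-8) + (-8) + (-4) + (2) + (-12) + (-6) = -64
Signed area = Σ/2 = -32 (negative ⇒ clockwise traversal).

-32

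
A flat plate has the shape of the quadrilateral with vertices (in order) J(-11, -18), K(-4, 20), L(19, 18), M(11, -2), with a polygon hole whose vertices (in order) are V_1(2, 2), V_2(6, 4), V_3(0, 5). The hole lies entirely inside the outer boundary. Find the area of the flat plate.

592

Outer boundary:
Σ = (-292) + (-452) + (-236) + (-220) = -1200
Area = |Σ|/2 = 600.
Hole:
Σ = (-4) + (30) + (-10) = 16
Area = |Σ|/2 = 8.
Net area = 600 − 8 = 592.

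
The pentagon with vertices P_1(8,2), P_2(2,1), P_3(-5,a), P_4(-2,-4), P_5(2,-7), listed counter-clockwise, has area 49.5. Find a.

Write out the shoelace sum; only the two edges meeting at P_3 involve a:
2·Area = [(2·a − (-5)·1) + ((-5)·(-4) − (-2)·a)] + 86
       = 4·a + 111 = 99
⇒ a = -3.

-3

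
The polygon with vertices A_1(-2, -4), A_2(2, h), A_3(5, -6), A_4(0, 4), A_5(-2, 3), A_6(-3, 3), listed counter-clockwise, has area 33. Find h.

-3

The doubled signed area Σ (x_i y_{i+1} − x_{i+1} y_i) is linear in h.
With h=0 it equals 45; the coefficient of h is -7 (from the two edges through A_2).
So -7·h + 45 = 2·33 = 66 ⇒ h = -3.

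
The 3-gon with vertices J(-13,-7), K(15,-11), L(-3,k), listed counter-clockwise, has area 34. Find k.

-6

Write out the shoelace sum; only the two edges meeting at L involve k:
2·Area = [(15·k − (-3)·(-11)) + ((-3)·(-7) − (-13)·k)] + 248
       = 28·k + 236 = 68
⇒ k = -6.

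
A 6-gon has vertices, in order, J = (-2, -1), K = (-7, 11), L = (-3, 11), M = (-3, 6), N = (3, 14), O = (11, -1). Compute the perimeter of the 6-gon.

|JK| = √((-5)² + (12)²) = √169 = 13
|KL| = √((4)² + (0)²) = √16 = 4
|LM| = √((0)² + (-5)²) = √25 = 5
|MN| = √((6)² + (8)²) = √100 = 10
|NO| = √((8)² + (-15)²) = √289 = 17
|OJ| = √((-13)² + (0)²) = √169 = 13
Perimeter = 13 + 4 + 5 + 10 + 17 + 13 = 62.

62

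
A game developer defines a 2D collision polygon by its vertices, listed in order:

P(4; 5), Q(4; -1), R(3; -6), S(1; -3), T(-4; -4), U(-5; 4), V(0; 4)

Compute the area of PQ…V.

68

Cross-terms: -24, -21, -3, -16, -36, -20, -16  ⇒  Σ = -136
Area = |Σ|/2 = 68.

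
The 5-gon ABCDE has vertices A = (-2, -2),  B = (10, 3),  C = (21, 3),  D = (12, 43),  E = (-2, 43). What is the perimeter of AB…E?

|AB| = √((12)² + (5)²) = √169 = 13
|BC| = √((11)² + (0)²) = √121 = 11
|CD| = √((-9)² + (40)²) = √1681 = 41
|DE| = √((-14)² + (0)²) = √196 = 14
|EA| = √((0)² + (-45)²) = √2025 = 45
Perimeter = 13 + 11 + 41 + 14 + 45 = 124.

124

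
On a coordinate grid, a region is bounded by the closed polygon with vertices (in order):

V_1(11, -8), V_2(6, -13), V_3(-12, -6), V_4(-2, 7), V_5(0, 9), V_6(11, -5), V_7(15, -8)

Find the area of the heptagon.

272.5

Apply the shoelace formula: 2A = Σ (x_i·y_{i+1} − x_{i+1}·y_i), indices taken mod 7.
Σ = (-95) + (-192) + (-96) + (-18) + (-99) + (-13) + (-32) = -545
Area = |Σ|/2 = 272.5.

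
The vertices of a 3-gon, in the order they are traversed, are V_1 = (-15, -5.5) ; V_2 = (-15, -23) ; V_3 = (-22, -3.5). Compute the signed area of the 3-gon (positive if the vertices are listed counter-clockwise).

-61.25

Apply the shoelace formula: 2A = Σ (x_i·y_{i+1} − x_{i+1}·y_i), indices taken mod 3.
Cross-terms: 262.5, -453.5, 68.5  ⇒  Σ = -122.5
Signed area = Σ/2 = -61.25 (negative ⇒ clockwise traversal).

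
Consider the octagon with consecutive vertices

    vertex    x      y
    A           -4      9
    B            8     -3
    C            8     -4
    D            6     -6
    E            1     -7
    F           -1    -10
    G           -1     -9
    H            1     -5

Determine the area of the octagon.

Σ = (-60) + (-8) + (-24) + (-36) + (-17) + (-1) + (14) + (-11) = -143
Area = |Σ|/2 = 71.5.

71.5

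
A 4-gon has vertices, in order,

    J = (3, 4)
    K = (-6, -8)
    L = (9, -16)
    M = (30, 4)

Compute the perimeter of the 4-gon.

|JK| = √((-9)² + (-12)²) = √225 = 15
|KL| = √((15)² + (-8)²) = √289 = 17
|LM| = √((21)² + (20)²) = √841 = 29
|MJ| = √((-27)² + (0)²) = √729 = 27
Perimeter = 15 + 17 + 29 + 27 = 88.

88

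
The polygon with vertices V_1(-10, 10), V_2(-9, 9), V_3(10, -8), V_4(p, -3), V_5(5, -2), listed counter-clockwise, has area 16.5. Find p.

6

The doubled signed area Σ (x_i y_{i+1} − x_{i+1} y_i) is linear in p.
With p=0 it equals -3; the coefficient of p is 6 (from the two edges through V_4).
So 6·p + -3 = 2·16.5 = 33 ⇒ p = 6.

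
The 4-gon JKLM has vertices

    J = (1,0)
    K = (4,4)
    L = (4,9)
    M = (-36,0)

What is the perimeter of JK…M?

88

|JK| = √((3)² + (4)²) = √25 = 5
|KL| = √((0)² + (5)²) = √25 = 5
|LM| = √((-40)² + (-9)²) = √1681 = 41
|MJ| = √((37)² + (0)²) = √1369 = 37
Perimeter = 5 + 5 + 41 + 37 = 88.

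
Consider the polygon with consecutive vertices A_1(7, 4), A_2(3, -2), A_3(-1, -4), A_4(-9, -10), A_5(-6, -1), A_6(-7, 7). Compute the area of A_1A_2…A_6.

121.5

Apply the surveyor's formula: 2A = Σ (x_i·y_{i+1} − x_{i+1}·y_i), indices taken mod 6.
Cross-terms: -26, -14, -26, -51, -49, -77  ⇒  Σ = -243
Area = |Σ|/2 = 121.5.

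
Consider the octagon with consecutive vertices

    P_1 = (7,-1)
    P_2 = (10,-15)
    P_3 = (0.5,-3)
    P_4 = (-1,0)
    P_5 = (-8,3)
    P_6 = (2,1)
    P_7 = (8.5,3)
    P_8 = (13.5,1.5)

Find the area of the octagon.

95.875

Σ = (-95) + (-22.5) + (-3) + (-3) + (-14) + (-2.5) + (-27.75) + (-24) = -191.75
Area = |Σ|/2 = 95.875.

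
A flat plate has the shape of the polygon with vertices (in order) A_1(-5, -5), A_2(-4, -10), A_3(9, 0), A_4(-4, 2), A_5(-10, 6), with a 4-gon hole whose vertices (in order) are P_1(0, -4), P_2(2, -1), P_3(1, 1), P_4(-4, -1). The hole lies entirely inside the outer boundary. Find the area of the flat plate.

Outer boundary:
Apply the surveyor's formula: 2A = Σ (x_i·y_{i+1} − x_{i+1}·y_i), indices taken mod 5.
Σ = (30) + (90) + (18) + (-4) + (80) = 214
Area = |Σ|/2 = 107.
Hole:
P_1→P_2: (0)(-1) − (2)(-4) = 8
P_2→P_3: (2)(1) − (1)(-1) = 3
P_3→P_4: (1)(-1) − (-4)(1) = 3
P_4→P_1: (-4)(-4) − (0)(-1) = 16
Σ = 30
Area = |Σ|/2 = 15.
Net area = 107 − 15 = 92.

92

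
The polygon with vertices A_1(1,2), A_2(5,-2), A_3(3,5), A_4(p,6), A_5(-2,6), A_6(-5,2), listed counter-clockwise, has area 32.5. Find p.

2

Write out the shoelace sum; only the two edges meeting at A_4 involve p:
2·Area = [(3·6 − p·5) + (p·6 − (-2)·6)] + 33
       = 1·p + 63 = 65
⇒ p = 2.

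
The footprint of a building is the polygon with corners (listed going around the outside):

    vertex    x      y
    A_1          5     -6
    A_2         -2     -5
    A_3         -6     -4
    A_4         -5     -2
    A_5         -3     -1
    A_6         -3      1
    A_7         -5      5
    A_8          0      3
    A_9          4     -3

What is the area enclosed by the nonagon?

60

Apply the surveyor's formula: 2A = Σ (x_i·y_{i+1} − x_{i+1}·y_i), indices taken mod 9.
Σ = (-37) + (-22) + (-8) + (-1) + (-6) + (-10) + (-15) + (-12) + (-9) = -120
Area = |Σ|/2 = 60.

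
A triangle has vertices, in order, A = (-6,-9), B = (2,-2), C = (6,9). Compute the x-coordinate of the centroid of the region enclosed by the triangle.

Apply the shoelace formula. First the cross-terms c_i = x_i·y_{i+1} − x_{i+1}·y_i:
  30, 30, 0  ⇒  2A = 60, A = 30.
Then Σ (x_i + x_{i+1})·c_i = 120, so x̄ = 120 / (6·30) = 2/3.

2/3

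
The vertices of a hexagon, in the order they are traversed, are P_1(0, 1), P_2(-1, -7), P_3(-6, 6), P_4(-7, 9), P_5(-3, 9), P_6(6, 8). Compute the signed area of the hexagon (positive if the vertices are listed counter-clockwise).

Σ = (1) + (-48) + (-12) + (-36) + (-78) + (6) = -167
Signed area = Σ/2 = -83.5 (negative ⇒ clockwise traversal).

-83.5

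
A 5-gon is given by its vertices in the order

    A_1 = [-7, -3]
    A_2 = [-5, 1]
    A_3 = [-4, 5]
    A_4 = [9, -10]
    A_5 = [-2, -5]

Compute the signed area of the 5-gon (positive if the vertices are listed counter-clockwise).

Apply the shoelace (surveyor's) formula: 2A = Σ (x_i·y_{i+1} − x_{i+1}·y_i), indices taken mod 5.
Cross-terms: -22, -21, -5, -65, -29  ⇒  Σ = -142
Signed area = Σ/2 = -71 (negative ⇒ clockwise traversal).

-71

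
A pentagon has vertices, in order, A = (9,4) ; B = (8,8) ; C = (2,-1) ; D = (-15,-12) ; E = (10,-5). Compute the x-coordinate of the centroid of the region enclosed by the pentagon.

529/257

Apply Gauss's area formula. First the cross-terms c_i = x_i·y_{i+1} − x_{i+1}·y_i:
  40, -24, -39, 195, 85  ⇒  2A = 257, A = 128.5.
Then Σ (x_i + x_{i+1})·c_i = 1587, so x̄ = 1587 / (6·128.5) = 529/257.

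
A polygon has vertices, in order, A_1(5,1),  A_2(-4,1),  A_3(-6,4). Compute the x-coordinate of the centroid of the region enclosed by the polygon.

-5/3

Apply Gauss's area formula. First the cross-terms c_i = x_i·y_{i+1} − x_{i+1}·y_i:
  9, -10, -26  ⇒  2A = -27, A = -13.5.
Then Σ (x_i + x_{i+1})·c_i = 135, so x̄ = 135 / (6·(-13.5)) = -5/3.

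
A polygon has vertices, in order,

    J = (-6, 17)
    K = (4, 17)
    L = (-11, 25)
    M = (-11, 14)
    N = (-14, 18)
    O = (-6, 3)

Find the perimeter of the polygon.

|JK| = √((10)² + (0)²) = √100 = 10
|KL| = √((-15)² + (8)²) = √289 = 17
|LM| = √((0)² + (-11)²) = √121 = 11
|MN| = √((-3)² + (4)²) = √25 = 5
|NO| = √((8)² + (-15)²) = √289 = 17
|OJ| = √((0)² + (14)²) = √196 = 14
Perimeter = 10 + 17 + 11 + 5 + 17 + 14 = 74.

74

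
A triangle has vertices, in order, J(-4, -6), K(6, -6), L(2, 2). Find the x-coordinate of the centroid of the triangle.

Apply Gauss's area formula. First the cross-terms c_i = x_i·y_{i+1} − x_{i+1}·y_i:
  60, 24, -4  ⇒  2A = 80, A = 40.
Then Σ (x_i + x_{i+1})·c_i = 320, so x̄ = 320 / (6·40) = 4/3.

4/3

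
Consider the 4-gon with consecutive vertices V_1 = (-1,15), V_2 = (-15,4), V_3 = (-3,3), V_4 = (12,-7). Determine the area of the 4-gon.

Cross-terms: 221, -33, -15, 173  ⇒  Σ = 346
Area = |Σ|/2 = 173.

173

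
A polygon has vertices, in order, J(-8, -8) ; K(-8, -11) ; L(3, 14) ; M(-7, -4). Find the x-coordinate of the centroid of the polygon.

Apply the shoelace formula. First the cross-terms c_i = x_i·y_{i+1} − x_{i+1}·y_i:
  24, -79, 86, 24  ⇒  2A = 55, A = 27.5.
Then Σ (x_i + x_{i+1})·c_i = -693, so x̄ = -693 / (6·27.5) = -4.2.

-4.2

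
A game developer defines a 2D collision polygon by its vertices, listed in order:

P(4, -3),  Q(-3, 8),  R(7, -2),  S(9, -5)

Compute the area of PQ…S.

Σ = (23) + (-50) + (-17) + (-7) = -51
Area = |Σ|/2 = 25.5.

25.5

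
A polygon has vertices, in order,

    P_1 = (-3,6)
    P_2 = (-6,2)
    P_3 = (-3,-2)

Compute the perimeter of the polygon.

|P_1P_2| = √((-3)² + (-4)²) = √25 = 5
|P_2P_3| = √((3)² + (-4)²) = √25 = 5
|P_3P_1| = √((0)² + (8)²) = √64 = 8
Perimeter = 5 + 5 + 8 = 18.

18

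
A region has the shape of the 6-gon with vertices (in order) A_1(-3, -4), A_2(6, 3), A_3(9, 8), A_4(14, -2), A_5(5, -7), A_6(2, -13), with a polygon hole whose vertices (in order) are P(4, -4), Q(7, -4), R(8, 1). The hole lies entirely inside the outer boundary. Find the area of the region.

Outer boundary:
Apply the surveyor's formula: 2A = Σ (x_i·y_{i+1} − x_{i+1}·y_i), indices taken mod 6.
A_1→A_2: (-3)(3) − (6)(-4) = 15
A_2→A_3: (6)(8) − (9)(3) = 21
A_3→A_4: (9)(-2) − (14)(8) = -130
A_4→A_5: (14)(-7) − (5)(-2) = -88
A_5→A_6: (5)(-13) − (2)(-7) = -51
A_6→A_1: (2)(-4) − (-3)(-13) = -47
Σ = -280
Area = |Σ|/2 = 140.
Hole:
Cross-terms: 12, 39, -36  ⇒  Σ = 15
Area = |Σ|/2 = 7.5.
Net area = 140 − 7.5 = 132.5.

132.5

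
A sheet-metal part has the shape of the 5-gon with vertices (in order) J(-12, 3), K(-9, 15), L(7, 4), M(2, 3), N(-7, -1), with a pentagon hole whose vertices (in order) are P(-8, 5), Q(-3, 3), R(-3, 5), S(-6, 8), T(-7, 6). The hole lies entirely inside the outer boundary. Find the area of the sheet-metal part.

135.5

Outer boundary:
Cross-terms: -153, -141, 13, 19, -33  ⇒  Σ = -295
Area = |Σ|/2 = 147.5.
Hole:
Cross-terms: -9, -6, 6, 20, 13  ⇒  Σ = 24
Area = |Σ|/2 = 12.
Net area = 147.5 − 12 = 135.5.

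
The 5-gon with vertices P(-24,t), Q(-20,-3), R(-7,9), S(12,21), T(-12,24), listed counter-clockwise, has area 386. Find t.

The doubled signed area Σ (x_i y_{i+1} − x_{i+1} y_i) is linear in t.
With t=0 it equals 732; the coefficient of t is 8 (from the two edges through P).
So 8·t + 732 = 2·386 = 772 ⇒ t = 5.

5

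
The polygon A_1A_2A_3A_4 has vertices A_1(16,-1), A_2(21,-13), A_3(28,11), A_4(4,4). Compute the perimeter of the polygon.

76

|A_1A_2| = √((5)² + (-12)²) = √169 = 13
|A_2A_3| = √((7)² + (24)²) = √625 = 25
|A_3A_4| = √((-24)² + (-7)²) = √625 = 25
|A_4A_1| = √((12)² + (-5)²) = √169 = 13
Perimeter = 13 + 25 + 25 + 13 = 76.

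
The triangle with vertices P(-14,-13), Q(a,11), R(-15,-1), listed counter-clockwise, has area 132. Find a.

6

Write out the shoelace sum; only the two edges meeting at Q involve a:
2·Area = [((-14)·11 − a·(-13)) + (a·(-1) − (-15)·11)] + 181
       = 12·a + 192 = 264
⇒ a = 6.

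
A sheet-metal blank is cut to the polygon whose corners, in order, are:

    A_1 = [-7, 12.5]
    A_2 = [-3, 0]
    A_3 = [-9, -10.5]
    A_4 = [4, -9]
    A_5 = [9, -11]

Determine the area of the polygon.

132.25

Σ = (37.5) + (31.5) + (123) + (37) + (35.5) = 264.5
Area = |Σ|/2 = 132.25.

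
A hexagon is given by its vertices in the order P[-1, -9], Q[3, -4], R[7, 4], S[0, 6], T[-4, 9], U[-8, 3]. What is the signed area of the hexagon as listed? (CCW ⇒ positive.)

Apply the shoelace (surveyor's) formula: 2A = Σ (x_i·y_{i+1} − x_{i+1}·y_i), indices taken mod 6.
Cross-terms: 31, 40, 42, 24, 60, 75  ⇒  Σ = 272
Signed area = Σ/2 = 136 (positive ⇒ counter-clockwise traversal).

136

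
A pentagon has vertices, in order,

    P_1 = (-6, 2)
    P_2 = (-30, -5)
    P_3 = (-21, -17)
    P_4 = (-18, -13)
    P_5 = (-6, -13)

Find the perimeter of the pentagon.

72

|P_1P_2| = √((-24)² + (-7)²) = √625 = 25
|P_2P_3| = √((9)² + (-12)²) = √225 = 15
|P_3P_4| = √((3)² + (4)²) = √25 = 5
|P_4P_5| = √((12)² + (0)²) = √144 = 12
|P_5P_1| = √((0)² + (15)²) = √225 = 15
Perimeter = 25 + 15 + 5 + 12 + 15 = 72.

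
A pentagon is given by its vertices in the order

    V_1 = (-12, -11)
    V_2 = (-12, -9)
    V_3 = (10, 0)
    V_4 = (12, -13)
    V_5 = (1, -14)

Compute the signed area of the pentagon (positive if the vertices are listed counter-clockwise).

Apply the surveyor's formula: 2A = Σ (x_i·y_{i+1} − x_{i+1}·y_i), indices taken mod 5.
V_1→V_2: (-12)(-9) − (-12)(-11) = -24
V_2→V_3: (-12)(0) − (10)(-9) = 90
V_3→V_4: (10)(-13) − (12)(0) = -130
V_4→V_5: (12)(-14) − (1)(-13) = -155
V_5→V_1: (1)(-11) − (-12)(-14) = -179
Σ = -398
Signed area = Σ/2 = -199 (negative ⇒ clockwise traversal).

-199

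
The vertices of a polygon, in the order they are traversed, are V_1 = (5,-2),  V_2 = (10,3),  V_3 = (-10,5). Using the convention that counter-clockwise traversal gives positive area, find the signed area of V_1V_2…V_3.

Σ = (35) + (80) + (-5) = 110
Signed area = Σ/2 = 55 (positive ⇒ counter-clockwise traversal).

55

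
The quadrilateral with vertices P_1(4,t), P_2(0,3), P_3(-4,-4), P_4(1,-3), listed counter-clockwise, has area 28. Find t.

Write out the shoelace sum; only the two edges meeting at P_1 involve t:
2·Area = [(1·t − 4·(-3)) + (4·3 − 0·t)] + 28
       = 1·t + 52 = 56
⇒ t = 4.

4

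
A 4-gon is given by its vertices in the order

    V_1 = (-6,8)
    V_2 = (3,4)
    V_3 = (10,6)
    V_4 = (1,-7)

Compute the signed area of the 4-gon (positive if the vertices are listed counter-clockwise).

-90

Apply Gauss's area formula: 2A = Σ (x_i·y_{i+1} − x_{i+1}·y_i), indices taken mod 4.
Σ = (-48) + (-22) + (-76) + (-34) = -180
Signed area = Σ/2 = -90 (negative ⇒ clockwise traversal).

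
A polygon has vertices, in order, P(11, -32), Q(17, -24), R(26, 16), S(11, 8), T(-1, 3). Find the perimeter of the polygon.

|PQ| = √((6)² + (8)²) = √100 = 10
|QR| = √((9)² + (40)²) = √1681 = 41
|RS| = √((-15)² + (-8)²) = √289 = 17
|ST| = √((-12)² + (-5)²) = √169 = 13
|TP| = √((12)² + (-35)²) = √1369 = 37
Perimeter = 10 + 41 + 17 + 13 + 37 = 118.

118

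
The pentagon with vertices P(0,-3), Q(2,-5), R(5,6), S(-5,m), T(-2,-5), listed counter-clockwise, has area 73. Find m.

6

The doubled signed area Σ (x_i y_{i+1} − x_{i+1} y_i) is linear in m.
With m=0 it equals 104; the coefficient of m is 7 (from the two edges through S).
So 7·m + 104 = 2·73 = 146 ⇒ m = 6.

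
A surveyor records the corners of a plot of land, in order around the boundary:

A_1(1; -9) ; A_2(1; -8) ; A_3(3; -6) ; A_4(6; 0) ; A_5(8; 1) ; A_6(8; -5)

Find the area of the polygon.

Σ = (1) + (18) + (36) + (6) + (-48) + (-67) = -54
Area = |Σ|/2 = 27.

27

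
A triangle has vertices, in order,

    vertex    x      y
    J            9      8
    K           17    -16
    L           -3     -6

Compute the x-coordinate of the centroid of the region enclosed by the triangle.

23/3

Apply the surveyor's formula. First the cross-terms c_i = x_i·y_{i+1} − x_{i+1}·y_i:
  -280, -150, 30  ⇒  2A = -400, A = -200.
Then Σ (x_i + x_{i+1})·c_i = -9200, so x̄ = -9200 / (6·(-200)) = 23/3.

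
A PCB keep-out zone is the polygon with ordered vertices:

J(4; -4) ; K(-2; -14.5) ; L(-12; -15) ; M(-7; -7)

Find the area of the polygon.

87.5

Σ = (-66) + (-144) + (-21) + (56) = -175
Area = |Σ|/2 = 87.5.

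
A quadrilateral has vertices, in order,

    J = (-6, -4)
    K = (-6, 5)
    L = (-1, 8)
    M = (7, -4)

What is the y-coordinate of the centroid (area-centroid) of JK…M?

45/67

Apply the shoelace formula. First the cross-terms c_i = x_i·y_{i+1} − x_{i+1}·y_i:
  -54, -43, -52, -52  ⇒  2A = -201, A = -100.5.
Then Σ (y_i + y_{i+1})·c_i = -405, so ȳ = -405 / (6·(-100.5)) = 45/67.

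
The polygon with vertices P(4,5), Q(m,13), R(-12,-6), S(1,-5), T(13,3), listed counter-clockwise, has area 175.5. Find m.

4

Write out the shoelace sum; only the two edges meeting at Q involve m:
2·Area = [(4·13 − m·5) + (m·(-6) − (-12)·13)] + 187
       = -11·m + 395 = 351
⇒ m = 4.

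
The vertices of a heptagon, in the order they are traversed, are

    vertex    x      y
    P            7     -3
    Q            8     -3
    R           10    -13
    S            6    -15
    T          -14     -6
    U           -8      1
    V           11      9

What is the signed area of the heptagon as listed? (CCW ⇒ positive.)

-315

Apply the shoelace formula: 2A = Σ (x_i·y_{i+1} − x_{i+1}·y_i), indices taken mod 7.
Cross-terms: 3, -74, -72, -246, -62, -83, -96  ⇒  Σ = -630
Signed area = Σ/2 = -315 (negative ⇒ clockwise traversal).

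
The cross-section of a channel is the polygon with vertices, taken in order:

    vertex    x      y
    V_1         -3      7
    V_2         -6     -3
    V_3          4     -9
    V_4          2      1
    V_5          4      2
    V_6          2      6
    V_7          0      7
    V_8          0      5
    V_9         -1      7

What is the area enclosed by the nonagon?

Cross-terms: 51, 66, 22, 0, 20, 14, 0, 5, 14  ⇒  Σ = 192
Area = |Σ|/2 = 96.

96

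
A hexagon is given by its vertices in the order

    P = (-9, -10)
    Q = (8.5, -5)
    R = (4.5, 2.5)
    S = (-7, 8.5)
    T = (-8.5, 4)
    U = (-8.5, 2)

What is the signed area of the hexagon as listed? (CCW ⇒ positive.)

196.875

Σ = (130) + (43.75) + (55.75) + (44.25) + (17) + (103) = 393.75
Signed area = Σ/2 = 196.875 (positive ⇒ counter-clockwise traversal).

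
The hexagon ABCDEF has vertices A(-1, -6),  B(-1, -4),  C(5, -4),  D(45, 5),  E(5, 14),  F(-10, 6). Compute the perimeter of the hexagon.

122

|AB| = √((0)² + (2)²) = √4 = 2
|BC| = √((6)² + (0)²) = √36 = 6
|CD| = √((40)² + (9)²) = √1681 = 41
|DE| = √((-40)² + (9)²) = √1681 = 41
|EF| = √((-15)² + (-8)²) = √289 = 17
|FA| = √((9)² + (-12)²) = √225 = 15
Perimeter = 2 + 6 + 41 + 41 + 17 + 15 = 122.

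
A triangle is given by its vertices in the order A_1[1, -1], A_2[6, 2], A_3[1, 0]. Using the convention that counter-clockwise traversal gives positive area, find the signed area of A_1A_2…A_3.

A_1→A_2: (1)(2) − (6)(-1) = 8
A_2→A_3: (6)(0) − (1)(2) = -2
A_3→A_1: (1)(-1) − (1)(0) = -1
Σ = 5
Signed area = Σ/2 = 2.5 (positive ⇒ counter-clockwise traversal).

2.5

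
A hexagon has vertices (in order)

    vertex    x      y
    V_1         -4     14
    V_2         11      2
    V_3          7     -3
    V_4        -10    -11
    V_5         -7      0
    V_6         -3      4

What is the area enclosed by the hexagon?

Apply the shoelace formula: 2A = Σ (x_i·y_{i+1} − x_{i+1}·y_i), indices taken mod 6.
Σ = (-162) + (-47) + (-107) + (-77) + (-28) + (-26) = -447
Area = |Σ|/2 = 223.5.

223.5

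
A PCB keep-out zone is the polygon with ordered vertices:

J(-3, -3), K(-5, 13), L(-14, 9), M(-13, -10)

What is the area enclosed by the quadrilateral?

174.5

Apply Gauss's area formula: 2A = Σ (x_i·y_{i+1} − x_{i+1}·y_i), indices taken mod 4.
Σ = (-54) + (137) + (257) + (9) = 349
Area = |Σ|/2 = 174.5.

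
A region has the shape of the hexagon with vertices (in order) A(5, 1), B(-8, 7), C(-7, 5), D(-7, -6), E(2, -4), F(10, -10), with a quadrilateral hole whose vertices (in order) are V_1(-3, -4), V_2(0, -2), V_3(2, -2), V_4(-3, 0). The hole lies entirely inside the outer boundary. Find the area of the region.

Outer boundary:
Σ = (43) + (9) + (77) + (40) + (20) + (60) = 249
Area = |Σ|/2 = 124.5.
Hole:
Apply the surveyor's formula: 2A = Σ (x_i·y_{i+1} − x_{i+1}·y_i), indices taken mod 4.
Σ = (6) + (4) + (-6) + (12) = 16
Area = |Σ|/2 = 8.
Net area = 124.5 − 8 = 116.5.

116.5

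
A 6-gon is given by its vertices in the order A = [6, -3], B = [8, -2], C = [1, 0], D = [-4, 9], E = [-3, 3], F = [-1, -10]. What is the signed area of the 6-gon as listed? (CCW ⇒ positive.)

67

Apply the shoelace (surveyor's) formula: 2A = Σ (x_i·y_{i+1} − x_{i+1}·y_i), indices taken mod 6.
A→B: (6)(-2) − (8)(-3) = 12
B→C: (8)(0) − (1)(-2) = 2
C→D: (1)(9) − (-4)(0) = 9
D→E: (-4)(3) − (-3)(9) = 15
E→F: (-3)(-10) − (-1)(3) = 33
F→A: (-1)(-3) − (6)(-10) = 63
Σ = 134
Signed area = Σ/2 = 67 (positive ⇒ counter-clockwise traversal).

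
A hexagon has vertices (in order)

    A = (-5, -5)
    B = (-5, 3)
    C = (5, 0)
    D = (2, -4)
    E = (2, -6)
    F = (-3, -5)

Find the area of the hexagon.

58.5

Apply the surveyor's formula: 2A = Σ (x_i·y_{i+1} − x_{i+1}·y_i), indices taken mod 6.
Cross-terms: -40, -15, -20, -4, -28, -10  ⇒  Σ = -117
Area = |Σ|/2 = 58.5.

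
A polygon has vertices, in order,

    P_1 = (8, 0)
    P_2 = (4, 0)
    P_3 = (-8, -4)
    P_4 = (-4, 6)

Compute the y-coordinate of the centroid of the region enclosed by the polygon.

11/12

Apply the shoelace (surveyor's) formula. First the cross-terms c_i = x_i·y_{i+1} − x_{i+1}·y_i:
  0, -16, -64, -48  ⇒  2A = -128, A = -64.
Then Σ (y_i + y_{i+1})·c_i = -352, so ȳ = -352 / (6·(-64)) = 11/12.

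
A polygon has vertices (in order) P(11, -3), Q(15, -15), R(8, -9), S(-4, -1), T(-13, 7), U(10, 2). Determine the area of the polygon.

Σ = (-120) + (-15) + (-44) + (-41) + (-96) + (-52) = -368
Area = |Σ|/2 = 184.

184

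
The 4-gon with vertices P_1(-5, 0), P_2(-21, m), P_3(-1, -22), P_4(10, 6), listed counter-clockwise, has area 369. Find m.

Write out the shoelace sum; only the two edges meeting at P_2 involve m:
2·Area = [((-5)·m − (-21)·0) + ((-21)·(-22) − (-1)·m)] + 244
       = -4·m + 706 = 738
⇒ m = -8.

-8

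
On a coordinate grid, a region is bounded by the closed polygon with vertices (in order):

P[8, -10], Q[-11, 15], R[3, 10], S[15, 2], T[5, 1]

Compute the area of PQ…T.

Apply Gauss's area formula: 2A = Σ (x_i·y_{i+1} − x_{i+1}·y_i), indices taken mod 5.
P→Q: (8)(15) − (-11)(-10) = 10
Q→R: (-11)(10) − (3)(15) = -155
R→S: (3)(2) − (15)(10) = -144
S→T: (15)(1) − (5)(2) = 5
T→P: (5)(-10) − (8)(1) = -58
Σ = -342
Area = |Σ|/2 = 171.

171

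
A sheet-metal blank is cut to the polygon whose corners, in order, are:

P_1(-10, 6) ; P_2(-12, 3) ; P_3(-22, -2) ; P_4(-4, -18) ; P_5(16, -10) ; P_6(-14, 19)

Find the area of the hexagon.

559

Apply Gauss's area formula: 2A = Σ (x_i·y_{i+1} − x_{i+1}·y_i), indices taken mod 6.
Σ = (42) + (90) + (388) + (328) + (164) + (106) = 1118
Area = |Σ|/2 = 559.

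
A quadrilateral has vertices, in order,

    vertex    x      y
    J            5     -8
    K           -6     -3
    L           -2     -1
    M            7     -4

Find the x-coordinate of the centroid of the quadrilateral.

Apply the shoelace (surveyor's) formula. First the cross-terms c_i = x_i·y_{i+1} − x_{i+1}·y_i:
  -63, 0, 15, -36  ⇒  2A = -84, A = -42.
Then Σ (x_i + x_{i+1})·c_i = -294, so x̄ = -294 / (6·(-42)) = 7/6.

7/6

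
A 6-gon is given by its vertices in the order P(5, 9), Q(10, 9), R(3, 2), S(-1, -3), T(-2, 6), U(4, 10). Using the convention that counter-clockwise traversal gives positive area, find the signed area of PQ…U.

Σ = (-45) + (-7) + (-7) + (-12) + (-44) + (-14) = -129
Signed area = Σ/2 = -64.5 (negative ⇒ clockwise traversal).

-64.5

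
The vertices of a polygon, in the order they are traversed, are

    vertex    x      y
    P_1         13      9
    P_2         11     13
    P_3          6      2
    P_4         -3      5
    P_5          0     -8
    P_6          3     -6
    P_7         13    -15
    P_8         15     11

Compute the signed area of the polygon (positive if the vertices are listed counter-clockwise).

245.5

Apply the surveyor's formula: 2A = Σ (x_i·y_{i+1} − x_{i+1}·y_i), indices taken mod 8.
Cross-terms: 70, -56, 36, 24, 24, 33, 368, -8  ⇒  Σ = 491
Signed area = Σ/2 = 245.5 (positive ⇒ counter-clockwise traversal).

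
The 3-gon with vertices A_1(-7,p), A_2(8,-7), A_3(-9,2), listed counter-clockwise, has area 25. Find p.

-2

The doubled signed area Σ (x_i y_{i+1} − x_{i+1} y_i) is linear in p.
With p=0 it equals 16; the coefficient of p is -17 (from the two edges through A_1).
So -17·p + 16 = 2·25 = 50 ⇒ p = -2.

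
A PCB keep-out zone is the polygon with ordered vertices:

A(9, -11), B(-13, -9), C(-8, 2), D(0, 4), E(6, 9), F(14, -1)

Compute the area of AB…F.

327.5

Cross-terms: -224, -98, -32, -24, -132, -145  ⇒  Σ = -655
Area = |Σ|/2 = 327.5.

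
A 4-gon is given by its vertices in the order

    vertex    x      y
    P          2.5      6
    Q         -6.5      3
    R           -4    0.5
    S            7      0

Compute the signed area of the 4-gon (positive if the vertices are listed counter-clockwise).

46.875

Apply the surveyor's formula: 2A = Σ (x_i·y_{i+1} − x_{i+1}·y_i), indices taken mod 4.
Σ = (46.5) + (8.75) + (-3.5) + (42) = 93.75
Signed area = Σ/2 = 46.875 (positive ⇒ counter-clockwise traversal).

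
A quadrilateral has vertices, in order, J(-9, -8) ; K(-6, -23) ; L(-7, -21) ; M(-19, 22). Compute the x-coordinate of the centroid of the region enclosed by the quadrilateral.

Apply Gauss's area formula. First the cross-terms c_i = x_i·y_{i+1} − x_{i+1}·y_i:
  159, -35, -553, 350  ⇒  2A = -79, A = -39.5.
Then Σ (x_i + x_{i+1})·c_i = 2648, so x̄ = 2648 / (6·(-39.5)) = -2648/237.

-2648/237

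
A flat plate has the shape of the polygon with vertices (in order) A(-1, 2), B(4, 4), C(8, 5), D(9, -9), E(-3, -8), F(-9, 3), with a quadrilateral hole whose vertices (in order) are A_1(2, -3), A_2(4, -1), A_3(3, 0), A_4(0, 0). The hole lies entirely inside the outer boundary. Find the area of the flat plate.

161.5

Outer boundary:
Cross-terms: -12, -12, -117, -99, -81, -15  ⇒  Σ = -336
Area = |Σ|/2 = 168.
Hole:
Apply Gauss's area formula: 2A = Σ (x_i·y_{i+1} − x_{i+1}·y_i), indices taken mod 4.
A_1→A_2: (2)(-1) − (4)(-3) = 10
A_2→A_3: (4)(0) − (3)(-1) = 3
A_3→A_4: (3)(0) − (0)(0) = 0
A_4→A_1: (0)(-3) − (2)(0) = 0
Σ = 13
Area = |Σ|/2 = 6.5.
Net area = 168 − 6.5 = 161.5.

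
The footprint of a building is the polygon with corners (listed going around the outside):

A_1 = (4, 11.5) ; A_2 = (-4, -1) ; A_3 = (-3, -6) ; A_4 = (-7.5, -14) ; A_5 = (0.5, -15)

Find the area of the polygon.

Apply the shoelace formula: 2A = Σ (x_i·y_{i+1} − x_{i+1}·y_i), indices taken mod 5.
Cross-terms: 42, 21, -3, 119.5, 65.75  ⇒  Σ = 245.25
Area = |Σ|/2 = 122.625.

122.625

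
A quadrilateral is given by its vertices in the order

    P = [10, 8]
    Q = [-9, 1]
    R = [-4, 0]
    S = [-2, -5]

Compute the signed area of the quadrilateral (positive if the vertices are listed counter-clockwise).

Cross-terms: 82, 4, 20, 34  ⇒  Σ = 140
Signed area = Σ/2 = 70 (positive ⇒ counter-clockwise traversal).

70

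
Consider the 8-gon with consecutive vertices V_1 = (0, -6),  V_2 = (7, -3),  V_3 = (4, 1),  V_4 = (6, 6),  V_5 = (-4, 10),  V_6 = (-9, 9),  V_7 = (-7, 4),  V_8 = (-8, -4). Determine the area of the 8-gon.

176

Apply Gauss's area formula: 2A = Σ (x_i·y_{i+1} − x_{i+1}·y_i), indices taken mod 8.
Σ = (42) + (19) + (18) + (84) + (54) + (27) + (60) + (48) = 352
Area = |Σ|/2 = 176.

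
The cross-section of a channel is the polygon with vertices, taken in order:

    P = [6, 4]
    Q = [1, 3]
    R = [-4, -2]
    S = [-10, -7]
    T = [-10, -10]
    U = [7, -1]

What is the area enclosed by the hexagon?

88

Apply the shoelace (surveyor's) formula: 2A = Σ (x_i·y_{i+1} − x_{i+1}·y_i), indices taken mod 6.
Σ = (14) + (10) + (8) + (30) + (80) + (34) = 176
Area = |Σ|/2 = 88.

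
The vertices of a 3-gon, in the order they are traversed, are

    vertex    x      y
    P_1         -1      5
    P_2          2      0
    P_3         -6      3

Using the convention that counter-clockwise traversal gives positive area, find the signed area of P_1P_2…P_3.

-15.5

Apply the shoelace formula: 2A = Σ (x_i·y_{i+1} − x_{i+1}·y_i), indices taken mod 3.
P_1→P_2: (-1)(0) − (2)(5) = -10
P_2→P_3: (2)(3) − (-6)(0) = 6
P_3→P_1: (-6)(5) − (-1)(3) = -27
Σ = -31
Signed area = Σ/2 = -15.5 (negative ⇒ clockwise traversal).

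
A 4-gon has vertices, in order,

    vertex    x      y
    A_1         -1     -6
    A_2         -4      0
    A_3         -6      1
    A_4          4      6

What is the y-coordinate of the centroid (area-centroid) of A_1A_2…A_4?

70/129

Apply the shoelace formula. First the cross-terms c_i = x_i·y_{i+1} − x_{i+1}·y_i:
  -24, -4, -40, -18  ⇒  2A = -86, A = -43.
Then Σ (y_i + y_{i+1})·c_i = -140, so ȳ = -140 / (6·(-43)) = 70/129.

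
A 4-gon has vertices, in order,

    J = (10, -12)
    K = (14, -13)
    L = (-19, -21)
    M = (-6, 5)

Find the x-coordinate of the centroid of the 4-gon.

-355/81

Apply the shoelace (surveyor's) formula. First the cross-terms c_i = x_i·y_{i+1} − x_{i+1}·y_i:
  38, -541, -221, 22  ⇒  2A = -702, A = -351.
Then Σ (x_i + x_{i+1})·c_i = 9230, so x̄ = 9230 / (6·(-351)) = -355/81.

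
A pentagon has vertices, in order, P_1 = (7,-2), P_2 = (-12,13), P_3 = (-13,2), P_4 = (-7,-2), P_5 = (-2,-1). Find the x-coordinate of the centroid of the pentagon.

Apply the shoelace formula. First the cross-terms c_i = x_i·y_{i+1} − x_{i+1}·y_i:
  67, 145, 40, 3, 11  ⇒  2A = 266, A = 133.
Then Σ (x_i + x_{i+1})·c_i = -4732, so x̄ = -4732 / (6·133) = -338/57.

-338/57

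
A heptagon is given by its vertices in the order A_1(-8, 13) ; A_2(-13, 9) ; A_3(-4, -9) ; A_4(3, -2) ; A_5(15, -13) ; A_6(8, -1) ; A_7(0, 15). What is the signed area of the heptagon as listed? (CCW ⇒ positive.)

302.5

Cross-terms: 97, 153, 35, -9, 89, 120, 120  ⇒  Σ = 605
Signed area = Σ/2 = 302.5 (positive ⇒ counter-clockwise traversal).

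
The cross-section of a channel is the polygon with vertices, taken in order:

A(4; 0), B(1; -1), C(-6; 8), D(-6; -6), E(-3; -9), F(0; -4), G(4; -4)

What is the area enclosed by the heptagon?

81

Apply the surveyor's formula: 2A = Σ (x_i·y_{i+1} − x_{i+1}·y_i), indices taken mod 7.
Σ = (-4) + (2) + (84) + (36) + (12) + (16) + (16) = 162
Area = |Σ|/2 = 81.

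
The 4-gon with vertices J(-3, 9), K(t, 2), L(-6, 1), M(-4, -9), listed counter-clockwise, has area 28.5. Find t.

-7

Write out the shoelace sum; only the two edges meeting at K involve t:
2·Area = [((-3)·2 − t·9) + (t·1 − (-6)·2)] + -5
       = -8·t + 1 = 57
⇒ t = -7.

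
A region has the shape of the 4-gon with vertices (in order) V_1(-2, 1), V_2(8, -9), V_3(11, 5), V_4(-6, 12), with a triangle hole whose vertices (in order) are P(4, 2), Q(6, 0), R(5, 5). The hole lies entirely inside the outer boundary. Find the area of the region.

Outer boundary:
Apply the shoelace (surveyor's) formula: 2A = Σ (x_i·y_{i+1} − x_{i+1}·y_i), indices taken mod 4.
Cross-terms: 10, 139, 162, 18  ⇒  Σ = 329
Area = |Σ|/2 = 164.5.
Hole:
Apply the shoelace (surveyor's) formula: 2A = Σ (x_i·y_{i+1} − x_{i+1}·y_i), indices taken mod 3.
Σ = (-12) + (30) + (-10) = 8
Area = |Σ|/2 = 4.
Net area = 164.5 − 4 = 160.5.

160.5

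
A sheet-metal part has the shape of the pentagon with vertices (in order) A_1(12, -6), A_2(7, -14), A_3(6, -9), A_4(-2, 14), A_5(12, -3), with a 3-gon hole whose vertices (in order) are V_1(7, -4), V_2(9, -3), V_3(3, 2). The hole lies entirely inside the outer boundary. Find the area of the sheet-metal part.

Outer boundary:
Apply Gauss's area formula: 2A = Σ (x_i·y_{i+1} − x_{i+1}·y_i), indices taken mod 5.
Σ = (-126) + (21) + (66) + (-162) + (-36) = -237
Area = |Σ|/2 = 118.5.
Hole:
Apply Gauss's area formula: 2A = Σ (x_i·y_{i+1} − x_{i+1}·y_i), indices taken mod 3.
V_1→V_2: (7)(-3) − (9)(-4) = 15
V_2→V_3: (9)(2) − (3)(-3) = 27
V_3→V_1: (3)(-4) − (7)(2) = -26
Σ = 16
Area = |Σ|/2 = 8.
Net area = 118.5 − 8 = 110.5.

110.5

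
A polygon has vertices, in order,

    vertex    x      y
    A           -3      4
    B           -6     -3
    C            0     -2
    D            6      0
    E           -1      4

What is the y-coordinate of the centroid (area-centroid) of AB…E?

109/267

Apply the surveyor's formula. First the cross-terms c_i = x_i·y_{i+1} − x_{i+1}·y_i:
  33, 12, 12, 24, 8  ⇒  2A = 89, A = 44.5.
Then Σ (y_i + y_{i+1})·c_i = 109, so ȳ = 109 / (6·44.5) = 109/267.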